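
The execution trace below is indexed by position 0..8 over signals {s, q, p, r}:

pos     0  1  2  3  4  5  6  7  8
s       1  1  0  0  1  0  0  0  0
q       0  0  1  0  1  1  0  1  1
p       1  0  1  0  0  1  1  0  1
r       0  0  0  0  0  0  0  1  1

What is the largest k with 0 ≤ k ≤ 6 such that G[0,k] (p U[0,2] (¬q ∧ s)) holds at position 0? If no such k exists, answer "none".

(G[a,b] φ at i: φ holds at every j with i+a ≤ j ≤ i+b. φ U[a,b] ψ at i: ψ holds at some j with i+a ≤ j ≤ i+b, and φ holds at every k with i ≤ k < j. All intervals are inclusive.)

(p U[0,2] (¬q ∧ s)) must hold from j=0 onward; find where it first fails.
  j=0: holds
  j=1: holds
  j=2: fails
Holds on [0,1], so largest k = 1.

1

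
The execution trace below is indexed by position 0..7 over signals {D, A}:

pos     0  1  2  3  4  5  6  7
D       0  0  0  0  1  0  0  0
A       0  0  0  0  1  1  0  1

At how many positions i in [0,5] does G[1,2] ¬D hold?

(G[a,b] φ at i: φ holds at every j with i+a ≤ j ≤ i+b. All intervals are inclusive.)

4

Evaluate at each i in [0,5]:
  i=0: ✓ (all of [1,2])
  i=1: ✓ (all of [2,3])
  i=2: ✗ (fails at j=4)
  i=3: ✗ (fails at j=4)
  i=4: ✓ (all of [5,6])
  i=5: ✓ (all of [6,7])
Positions where it holds: {0, 1, 4, 5} → 4.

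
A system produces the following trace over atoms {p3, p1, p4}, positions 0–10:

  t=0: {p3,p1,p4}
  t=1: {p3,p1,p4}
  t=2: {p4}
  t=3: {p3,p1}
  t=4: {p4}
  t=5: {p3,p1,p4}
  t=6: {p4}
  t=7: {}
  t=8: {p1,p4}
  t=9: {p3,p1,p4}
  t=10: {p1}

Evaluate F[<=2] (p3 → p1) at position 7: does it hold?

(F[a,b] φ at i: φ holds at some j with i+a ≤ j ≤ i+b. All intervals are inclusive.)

Yes

Check (p3 → p1) at each j in [7,9]:
  j=7: true
  j=8: true
  j=9: true
Found at j=7 → formula holds.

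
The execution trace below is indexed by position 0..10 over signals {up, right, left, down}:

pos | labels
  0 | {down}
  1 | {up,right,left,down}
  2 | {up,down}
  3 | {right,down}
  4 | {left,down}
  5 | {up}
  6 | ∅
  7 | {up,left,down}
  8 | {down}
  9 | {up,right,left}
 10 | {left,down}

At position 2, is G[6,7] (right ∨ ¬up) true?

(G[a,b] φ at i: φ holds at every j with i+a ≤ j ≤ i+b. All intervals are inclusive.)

Holds

Check (right ∨ ¬up) at every j in [8,9]:
  j=8: true
  j=9: true
All positions satisfy it → formula holds.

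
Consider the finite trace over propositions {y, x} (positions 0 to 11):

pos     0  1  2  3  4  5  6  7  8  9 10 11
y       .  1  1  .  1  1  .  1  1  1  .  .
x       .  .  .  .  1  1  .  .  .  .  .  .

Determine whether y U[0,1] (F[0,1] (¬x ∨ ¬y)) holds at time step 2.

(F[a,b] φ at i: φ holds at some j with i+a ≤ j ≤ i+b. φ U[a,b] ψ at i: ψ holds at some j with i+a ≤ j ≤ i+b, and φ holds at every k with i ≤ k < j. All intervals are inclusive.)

True

Need some j in [2,3] with F[0,1] (¬x ∨ ¬y), and y at every k in [2,j-1].
  j=2: F[0,1] (¬x ∨ ¬y) holds; no prefix to check → satisfied.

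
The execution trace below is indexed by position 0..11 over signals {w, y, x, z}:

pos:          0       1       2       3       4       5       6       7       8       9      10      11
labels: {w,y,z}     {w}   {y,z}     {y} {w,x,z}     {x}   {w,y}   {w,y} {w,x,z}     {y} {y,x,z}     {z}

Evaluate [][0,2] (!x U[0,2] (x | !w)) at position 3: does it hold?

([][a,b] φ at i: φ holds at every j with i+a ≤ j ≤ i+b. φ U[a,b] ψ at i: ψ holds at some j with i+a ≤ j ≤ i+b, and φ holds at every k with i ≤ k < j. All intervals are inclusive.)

Yes

Check (!x U[0,2] (x | !w)) at every j in [3,5]:
  j=3: holds
  j=4: holds
  j=5: holds
All positions satisfy it → formula holds.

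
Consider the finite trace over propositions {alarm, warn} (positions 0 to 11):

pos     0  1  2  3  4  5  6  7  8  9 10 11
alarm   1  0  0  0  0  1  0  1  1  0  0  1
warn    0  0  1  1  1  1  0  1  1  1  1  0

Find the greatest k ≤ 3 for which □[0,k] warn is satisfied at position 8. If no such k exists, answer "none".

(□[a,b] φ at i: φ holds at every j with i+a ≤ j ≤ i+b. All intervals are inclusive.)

warn must hold from j=8 onward; find where it first fails.
  j=8: holds
  j=9: holds
  j=10: holds
  j=11: fails
Holds on [8,10], so largest k = 2.

2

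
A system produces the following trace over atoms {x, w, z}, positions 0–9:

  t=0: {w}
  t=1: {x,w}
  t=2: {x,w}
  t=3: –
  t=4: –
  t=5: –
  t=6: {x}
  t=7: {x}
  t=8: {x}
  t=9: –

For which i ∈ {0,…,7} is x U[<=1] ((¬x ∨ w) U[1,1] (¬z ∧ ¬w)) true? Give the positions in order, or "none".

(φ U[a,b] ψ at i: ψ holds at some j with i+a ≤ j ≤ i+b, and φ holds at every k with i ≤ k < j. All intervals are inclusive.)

1, 2, 3, 4, 5

Evaluate at each i in [0,7]:
  i=0: ✗ (no rhs in [0,1])
  i=1: ✓ (rhs at j=2; lhs holds on [1,1])
  i=2: ✓ (rhs at j=2)
  i=3: ✓ (rhs at j=3)
  i=4: ✓ (rhs at j=4)
  i=5: ✓ (rhs at j=5)
  i=6: ✗ (no rhs in [6,7])
  i=7: ✗ (no rhs in [7,8])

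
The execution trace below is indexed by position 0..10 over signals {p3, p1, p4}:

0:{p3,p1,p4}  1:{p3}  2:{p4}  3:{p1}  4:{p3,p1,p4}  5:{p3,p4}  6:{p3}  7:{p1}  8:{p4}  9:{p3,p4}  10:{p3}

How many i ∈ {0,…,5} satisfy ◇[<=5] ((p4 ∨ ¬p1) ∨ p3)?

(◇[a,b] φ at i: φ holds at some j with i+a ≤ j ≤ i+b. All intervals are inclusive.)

6

Evaluate at each i in [0,5]:
  i=0: ✓ (witness j=0)
  i=1: ✓ (witness j=1)
  i=2: ✓ (witness j=2)
  i=3: ✓ (witness j=4)
  i=4: ✓ (witness j=4)
  i=5: ✓ (witness j=5)
Positions where it holds: {0, 1, 2, 3, 4, 5} → 6.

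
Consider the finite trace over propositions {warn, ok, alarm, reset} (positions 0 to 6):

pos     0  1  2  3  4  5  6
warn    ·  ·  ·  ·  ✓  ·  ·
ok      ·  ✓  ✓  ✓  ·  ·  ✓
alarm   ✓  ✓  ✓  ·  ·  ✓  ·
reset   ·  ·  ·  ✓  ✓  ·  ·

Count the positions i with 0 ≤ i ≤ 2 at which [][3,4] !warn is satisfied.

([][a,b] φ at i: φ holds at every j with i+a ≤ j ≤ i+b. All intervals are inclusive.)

Evaluate at each i in [0,2]:
  i=0: ✗ (fails at j=4)
  i=1: ✗ (fails at j=4)
  i=2: ✓ (all of [5,6])
Positions where it holds: {2} → 1.

1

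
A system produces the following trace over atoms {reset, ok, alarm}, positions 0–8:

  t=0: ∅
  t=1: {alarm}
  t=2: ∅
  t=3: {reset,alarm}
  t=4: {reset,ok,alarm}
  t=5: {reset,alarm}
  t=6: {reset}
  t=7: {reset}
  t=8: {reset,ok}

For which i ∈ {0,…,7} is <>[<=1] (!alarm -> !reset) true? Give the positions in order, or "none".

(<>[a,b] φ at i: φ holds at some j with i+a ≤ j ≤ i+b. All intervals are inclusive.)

0, 1, 2, 3, 4, 5

Evaluate at each i in [0,7]:
  i=0: ✓ (witness j=0)
  i=1: ✓ (witness j=1)
  i=2: ✓ (witness j=2)
  i=3: ✓ (witness j=3)
  i=4: ✓ (witness j=4)
  i=5: ✓ (witness j=5)
  i=6: ✗ (none in [6,7])
  i=7: ✗ (none in [7,8])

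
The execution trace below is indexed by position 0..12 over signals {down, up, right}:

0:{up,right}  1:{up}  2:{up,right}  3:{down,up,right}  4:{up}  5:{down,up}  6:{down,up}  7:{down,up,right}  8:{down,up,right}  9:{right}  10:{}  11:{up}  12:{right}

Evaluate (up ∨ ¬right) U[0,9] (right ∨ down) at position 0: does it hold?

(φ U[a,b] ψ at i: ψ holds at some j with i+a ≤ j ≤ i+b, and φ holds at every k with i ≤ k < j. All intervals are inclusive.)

Yes

Need some j in [0,9] with (right ∨ down), and (up ∨ ¬right) at every k in [0,j-1].
  j=0: (right ∨ down) holds; no prefix to check → satisfied.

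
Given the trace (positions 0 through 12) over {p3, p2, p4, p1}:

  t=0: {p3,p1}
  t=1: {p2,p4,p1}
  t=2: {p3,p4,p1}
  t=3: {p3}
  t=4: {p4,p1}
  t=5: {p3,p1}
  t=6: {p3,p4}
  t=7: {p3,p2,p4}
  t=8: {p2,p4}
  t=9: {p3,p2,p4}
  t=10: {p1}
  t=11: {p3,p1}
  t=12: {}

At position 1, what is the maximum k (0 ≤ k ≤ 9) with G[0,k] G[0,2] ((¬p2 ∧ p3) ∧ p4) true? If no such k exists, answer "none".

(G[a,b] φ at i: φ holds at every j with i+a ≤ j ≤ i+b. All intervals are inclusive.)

none

G[0,2] ((¬p2 ∧ p3) ∧ p4) must hold from j=1 onward; find where it first fails.
  j=1: fails → no k works.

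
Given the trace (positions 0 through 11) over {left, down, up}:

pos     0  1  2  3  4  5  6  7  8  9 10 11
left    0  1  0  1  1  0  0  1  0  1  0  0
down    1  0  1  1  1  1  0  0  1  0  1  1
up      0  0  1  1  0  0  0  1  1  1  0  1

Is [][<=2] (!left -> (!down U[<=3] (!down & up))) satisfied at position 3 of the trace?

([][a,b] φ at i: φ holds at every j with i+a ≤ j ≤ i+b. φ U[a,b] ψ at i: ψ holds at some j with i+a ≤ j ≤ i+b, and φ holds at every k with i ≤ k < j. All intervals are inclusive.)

Check (!left -> (!down U[<=3] (!down & up))) at every j in [3,5]:
  j=3: antecedent false → ✓
  j=4: antecedent false → ✓
  j=5: antecedent true; consequent fails → ✗
Fails at j=5 → formula fails.

Does not hold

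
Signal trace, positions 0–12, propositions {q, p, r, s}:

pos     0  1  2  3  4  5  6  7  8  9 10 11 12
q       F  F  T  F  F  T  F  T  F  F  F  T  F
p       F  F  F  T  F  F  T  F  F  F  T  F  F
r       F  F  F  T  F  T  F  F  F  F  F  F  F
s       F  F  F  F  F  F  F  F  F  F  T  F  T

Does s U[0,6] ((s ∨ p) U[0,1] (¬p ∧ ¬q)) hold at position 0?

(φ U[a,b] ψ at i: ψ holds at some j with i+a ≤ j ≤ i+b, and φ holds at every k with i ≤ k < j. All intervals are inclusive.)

Yes

Need some j in [0,6] with ((s ∨ p) U[0,1] (¬p ∧ ¬q)), and s at every k in [0,j-1].
  j=0: ((s ∨ p) U[0,1] (¬p ∧ ¬q)) holds; no prefix to check → satisfied.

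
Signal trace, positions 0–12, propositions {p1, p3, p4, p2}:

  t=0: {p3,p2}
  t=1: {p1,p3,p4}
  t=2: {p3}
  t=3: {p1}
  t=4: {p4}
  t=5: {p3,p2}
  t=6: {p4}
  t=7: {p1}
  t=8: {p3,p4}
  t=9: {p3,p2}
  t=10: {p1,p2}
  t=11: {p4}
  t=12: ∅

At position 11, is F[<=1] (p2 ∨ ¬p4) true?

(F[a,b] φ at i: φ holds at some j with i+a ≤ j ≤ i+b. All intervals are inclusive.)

Yes

Check (p2 ∨ ¬p4) at each j in [11,12]:
  j=11: false
  j=12: true
Found at j=12 → formula holds.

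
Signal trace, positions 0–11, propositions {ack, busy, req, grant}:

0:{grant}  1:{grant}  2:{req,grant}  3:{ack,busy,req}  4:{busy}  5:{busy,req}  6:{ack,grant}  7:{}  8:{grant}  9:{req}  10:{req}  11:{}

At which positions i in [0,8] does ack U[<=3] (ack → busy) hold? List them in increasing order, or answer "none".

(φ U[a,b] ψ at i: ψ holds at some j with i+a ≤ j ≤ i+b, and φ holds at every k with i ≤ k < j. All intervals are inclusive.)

Evaluate at each i in [0,8]:
  i=0: ✓ (rhs at j=0)
  i=1: ✓ (rhs at j=1)
  i=2: ✓ (rhs at j=2)
  i=3: ✓ (rhs at j=3)
  i=4: ✓ (rhs at j=4)
  i=5: ✓ (rhs at j=5)
  i=6: ✓ (rhs at j=7; lhs holds on [6,6])
  i=7: ✓ (rhs at j=7)
  i=8: ✓ (rhs at j=8)

0, 1, 2, 3, 4, 5, 6, 7, 8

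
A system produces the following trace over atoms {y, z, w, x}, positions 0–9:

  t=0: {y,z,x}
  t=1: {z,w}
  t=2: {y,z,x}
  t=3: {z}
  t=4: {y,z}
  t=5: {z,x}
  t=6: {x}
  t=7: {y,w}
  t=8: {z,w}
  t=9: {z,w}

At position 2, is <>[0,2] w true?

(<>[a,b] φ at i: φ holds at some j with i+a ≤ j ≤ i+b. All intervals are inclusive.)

Does not hold

Check w at each j in [2,4]:
  j=2: false
  j=3: false
  j=4: false
No position in the window satisfies it → formula fails.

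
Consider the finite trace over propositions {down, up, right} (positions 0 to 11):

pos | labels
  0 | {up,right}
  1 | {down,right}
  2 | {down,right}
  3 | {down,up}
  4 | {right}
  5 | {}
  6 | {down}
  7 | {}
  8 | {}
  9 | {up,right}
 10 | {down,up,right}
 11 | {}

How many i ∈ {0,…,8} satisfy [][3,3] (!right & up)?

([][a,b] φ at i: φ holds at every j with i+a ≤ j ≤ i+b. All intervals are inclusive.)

1

Evaluate at each i in [0,8]:
  i=0: ✓ (all of [3,3])
  i=1: ✗ (fails at j=4)
  i=2: ✗ (fails at j=5)
  i=3: ✗ (fails at j=6)
  i=4: ✗ (fails at j=7)
  i=5: ✗ (fails at j=8)
  i=6: ✗ (fails at j=9)
  i=7: ✗ (fails at j=10)
  i=8: ✗ (fails at j=11)
Positions where it holds: {0} → 1.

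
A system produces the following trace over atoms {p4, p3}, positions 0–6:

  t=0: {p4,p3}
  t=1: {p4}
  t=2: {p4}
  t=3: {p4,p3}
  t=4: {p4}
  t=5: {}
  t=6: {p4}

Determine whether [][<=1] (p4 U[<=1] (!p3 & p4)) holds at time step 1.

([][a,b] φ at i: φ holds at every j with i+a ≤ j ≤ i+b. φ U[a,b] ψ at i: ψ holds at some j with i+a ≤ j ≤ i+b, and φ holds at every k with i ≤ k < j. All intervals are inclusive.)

Yes

Check (p4 U[<=1] (!p3 & p4)) at every j in [1,2]:
  j=1: holds
  j=2: holds
All positions satisfy it → formula holds.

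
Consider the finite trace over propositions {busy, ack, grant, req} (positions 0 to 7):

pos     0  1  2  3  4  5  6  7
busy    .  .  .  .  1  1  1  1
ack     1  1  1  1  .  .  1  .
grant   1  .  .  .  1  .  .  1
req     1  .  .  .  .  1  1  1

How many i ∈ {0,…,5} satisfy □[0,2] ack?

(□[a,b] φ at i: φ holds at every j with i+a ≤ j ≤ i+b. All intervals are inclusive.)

2

Evaluate at each i in [0,5]:
  i=0: ✓ (all of [0,2])
  i=1: ✓ (all of [1,3])
  i=2: ✗ (fails at j=4)
  i=3: ✗ (fails at j=4)
  i=4: ✗ (fails at j=4)
  i=5: ✗ (fails at j=5)
Positions where it holds: {0, 1} → 2.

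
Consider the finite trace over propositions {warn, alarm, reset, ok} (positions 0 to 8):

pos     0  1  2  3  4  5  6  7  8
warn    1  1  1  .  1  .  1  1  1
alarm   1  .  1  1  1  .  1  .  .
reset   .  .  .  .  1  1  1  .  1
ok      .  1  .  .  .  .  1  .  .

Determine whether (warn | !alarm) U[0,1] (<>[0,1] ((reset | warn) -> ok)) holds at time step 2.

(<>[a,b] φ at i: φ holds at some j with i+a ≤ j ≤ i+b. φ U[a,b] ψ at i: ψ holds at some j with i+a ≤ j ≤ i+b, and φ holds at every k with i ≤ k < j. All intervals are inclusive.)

Yes

Need some j in [2,3] with <>[0,1] ((reset | warn) -> ok), and (warn | !alarm) at every k in [2,j-1].
  j=2: <>[0,1] ((reset | warn) -> ok) holds; no prefix to check → satisfied.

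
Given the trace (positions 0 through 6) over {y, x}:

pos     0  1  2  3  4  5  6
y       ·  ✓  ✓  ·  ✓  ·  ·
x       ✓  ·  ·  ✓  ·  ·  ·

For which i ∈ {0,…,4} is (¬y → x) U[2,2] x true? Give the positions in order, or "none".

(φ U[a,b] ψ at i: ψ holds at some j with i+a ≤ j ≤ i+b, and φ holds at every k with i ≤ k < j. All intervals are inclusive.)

1

Evaluate at each i in [0,4]:
  i=0: ✗ (no rhs in [2,2])
  i=1: ✓ (rhs at j=3; lhs holds on [1,2])
  i=2: ✗ (no rhs in [4,4])
  i=3: ✗ (no rhs in [5,5])
  i=4: ✗ (no rhs in [6,6])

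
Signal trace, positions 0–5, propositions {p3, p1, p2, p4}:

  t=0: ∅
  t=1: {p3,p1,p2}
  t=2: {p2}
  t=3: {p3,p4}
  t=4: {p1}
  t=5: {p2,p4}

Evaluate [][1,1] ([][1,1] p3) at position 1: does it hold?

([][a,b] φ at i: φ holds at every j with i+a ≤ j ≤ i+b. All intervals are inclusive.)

True

Check [][1,1] p3 at every j in [2,2]:
  j=2: holds on [3,3]
All positions satisfy it → formula holds.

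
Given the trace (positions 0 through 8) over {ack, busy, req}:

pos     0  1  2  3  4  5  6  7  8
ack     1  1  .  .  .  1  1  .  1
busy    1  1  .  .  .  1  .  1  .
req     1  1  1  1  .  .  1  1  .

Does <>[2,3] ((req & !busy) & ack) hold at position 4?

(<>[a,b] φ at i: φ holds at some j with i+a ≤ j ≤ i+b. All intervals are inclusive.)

Check ((req & !busy) & ack) at each j in [6,7]:
  j=6: true
  j=7: false
Found at j=6 → formula holds.

Holds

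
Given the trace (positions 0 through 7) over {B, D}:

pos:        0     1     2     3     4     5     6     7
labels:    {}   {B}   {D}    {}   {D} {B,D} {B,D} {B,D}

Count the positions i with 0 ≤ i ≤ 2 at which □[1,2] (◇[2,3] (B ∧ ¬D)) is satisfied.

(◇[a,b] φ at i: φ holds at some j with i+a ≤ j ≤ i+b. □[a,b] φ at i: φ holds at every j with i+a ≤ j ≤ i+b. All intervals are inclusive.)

Evaluate at each i in [0,2]:
  i=0: ✗ (fails at j=1)
  i=1: ✗ (fails at j=2)
  i=2: ✗ (fails at j=3)
Positions where it holds: {} → 0.

0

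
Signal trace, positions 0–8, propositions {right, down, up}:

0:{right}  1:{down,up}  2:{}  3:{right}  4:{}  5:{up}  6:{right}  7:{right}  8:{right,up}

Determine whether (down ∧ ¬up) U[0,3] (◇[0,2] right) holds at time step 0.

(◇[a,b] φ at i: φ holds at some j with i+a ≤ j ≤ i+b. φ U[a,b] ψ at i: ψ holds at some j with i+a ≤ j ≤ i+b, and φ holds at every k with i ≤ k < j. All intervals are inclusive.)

Holds

Need some j in [0,3] with ◇[0,2] right, and (down ∧ ¬up) at every k in [0,j-1].
  j=0: ◇[0,2] right holds; no prefix to check → satisfied.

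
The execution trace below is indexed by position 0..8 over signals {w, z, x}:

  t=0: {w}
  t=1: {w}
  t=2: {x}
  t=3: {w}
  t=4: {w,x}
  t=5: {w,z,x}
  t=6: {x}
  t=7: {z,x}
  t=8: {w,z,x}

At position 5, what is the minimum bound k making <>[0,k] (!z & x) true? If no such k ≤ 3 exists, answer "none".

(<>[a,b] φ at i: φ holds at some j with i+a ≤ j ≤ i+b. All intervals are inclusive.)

1

Scan j = 5,6,… for (!z & x):
  j=5: fails
  j=6: holds
First hit at j=6, so smallest k = 6-5 = 1.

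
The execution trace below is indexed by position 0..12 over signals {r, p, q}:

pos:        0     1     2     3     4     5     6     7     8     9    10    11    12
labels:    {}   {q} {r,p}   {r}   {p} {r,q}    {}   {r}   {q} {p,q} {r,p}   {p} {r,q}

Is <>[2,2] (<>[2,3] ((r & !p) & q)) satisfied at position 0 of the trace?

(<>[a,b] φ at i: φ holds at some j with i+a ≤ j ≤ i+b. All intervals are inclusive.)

Yes

Check <>[2,3] ((r & !p) & q) at each j in [2,2]:
  j=2: holds (witness at 5)
Found at j=2 → formula holds.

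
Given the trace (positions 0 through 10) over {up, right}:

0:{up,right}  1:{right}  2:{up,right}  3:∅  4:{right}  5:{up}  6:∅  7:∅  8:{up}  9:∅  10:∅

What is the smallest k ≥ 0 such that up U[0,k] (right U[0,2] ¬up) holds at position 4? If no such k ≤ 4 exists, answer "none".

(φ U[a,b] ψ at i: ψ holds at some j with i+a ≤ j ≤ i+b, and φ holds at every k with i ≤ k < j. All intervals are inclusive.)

0

Need earliest j ≥ 4 with (right U[0,2] ¬up), and up at every k in [4,j-1].
  j=4: rhs holds (empty prefix). k = 0.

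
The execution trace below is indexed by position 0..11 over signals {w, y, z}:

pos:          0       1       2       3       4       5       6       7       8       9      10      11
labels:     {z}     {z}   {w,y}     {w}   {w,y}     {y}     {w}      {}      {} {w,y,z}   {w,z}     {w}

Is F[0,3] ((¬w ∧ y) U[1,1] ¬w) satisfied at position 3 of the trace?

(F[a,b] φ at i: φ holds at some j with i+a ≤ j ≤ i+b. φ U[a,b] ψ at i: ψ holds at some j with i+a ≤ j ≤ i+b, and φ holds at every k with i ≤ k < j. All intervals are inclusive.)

Check ((¬w ∧ y) U[1,1] ¬w) at each j in [3,6]:
  j=3: fails
  j=4: fails
  j=5: fails
  j=6: fails
No position in the window satisfies it → formula fails.

Does not hold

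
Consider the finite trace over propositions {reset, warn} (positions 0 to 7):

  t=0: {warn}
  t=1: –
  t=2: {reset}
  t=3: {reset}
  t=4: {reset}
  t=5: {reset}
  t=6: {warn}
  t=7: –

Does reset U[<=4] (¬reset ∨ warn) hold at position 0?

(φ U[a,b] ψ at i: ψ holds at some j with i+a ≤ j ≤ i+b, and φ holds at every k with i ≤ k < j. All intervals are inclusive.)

Need some j in [0,4] with (¬reset ∨ warn), and reset at every k in [0,j-1].
  j=0: (¬reset ∨ warn) holds; no prefix to check → satisfied.

True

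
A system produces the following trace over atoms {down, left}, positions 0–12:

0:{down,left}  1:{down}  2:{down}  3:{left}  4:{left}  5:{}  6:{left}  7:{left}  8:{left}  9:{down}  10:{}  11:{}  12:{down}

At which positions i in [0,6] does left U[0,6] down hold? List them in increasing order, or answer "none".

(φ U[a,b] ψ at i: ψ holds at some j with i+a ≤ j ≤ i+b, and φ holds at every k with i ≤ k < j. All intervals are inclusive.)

0, 1, 2, 6

Evaluate at each i in [0,6]:
  i=0: ✓ (rhs at j=0)
  i=1: ✓ (rhs at j=1)
  i=2: ✓ (rhs at j=2)
  i=3: ✗ (lhs fails at k=5 before rhs at j=9)
  i=4: ✗ (lhs fails at k=5 before rhs at j=9)
  i=5: ✗ (lhs fails at k=5 before rhs at j=9)
  i=6: ✓ (rhs at j=9; lhs holds on [6,8])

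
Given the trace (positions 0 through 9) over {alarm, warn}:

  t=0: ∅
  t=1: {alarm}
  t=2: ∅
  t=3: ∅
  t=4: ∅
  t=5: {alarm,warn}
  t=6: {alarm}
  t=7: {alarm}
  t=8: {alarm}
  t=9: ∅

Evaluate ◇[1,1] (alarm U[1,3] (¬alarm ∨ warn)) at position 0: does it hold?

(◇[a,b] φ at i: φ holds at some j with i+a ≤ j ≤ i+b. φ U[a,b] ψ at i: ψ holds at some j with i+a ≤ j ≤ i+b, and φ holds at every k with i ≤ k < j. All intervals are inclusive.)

Check (alarm U[1,3] (¬alarm ∨ warn)) at each j in [1,1]:
  j=1: holds
Found at j=1 → formula holds.

Yes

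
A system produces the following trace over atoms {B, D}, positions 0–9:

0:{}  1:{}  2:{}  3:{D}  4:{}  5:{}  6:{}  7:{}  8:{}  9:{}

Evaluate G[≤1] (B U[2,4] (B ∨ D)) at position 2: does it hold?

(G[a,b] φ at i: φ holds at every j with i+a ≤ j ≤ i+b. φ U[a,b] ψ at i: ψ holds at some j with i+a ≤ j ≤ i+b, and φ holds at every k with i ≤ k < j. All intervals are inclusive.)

No

Check (B U[2,4] (B ∨ D)) at every j in [2,3]:
  j=2: fails
  j=3: fails
Fails at j=2 → formula fails.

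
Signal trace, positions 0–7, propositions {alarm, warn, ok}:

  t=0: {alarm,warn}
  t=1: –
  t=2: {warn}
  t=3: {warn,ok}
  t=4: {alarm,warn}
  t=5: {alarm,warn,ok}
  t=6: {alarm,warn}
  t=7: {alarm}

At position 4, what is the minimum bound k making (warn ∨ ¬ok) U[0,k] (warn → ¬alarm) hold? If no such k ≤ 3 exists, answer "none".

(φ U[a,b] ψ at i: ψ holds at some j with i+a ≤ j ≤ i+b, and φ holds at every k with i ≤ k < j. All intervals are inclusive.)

Need earliest j ≥ 4 with (warn → ¬alarm), and (warn ∨ ¬ok) at every k in [4,j-1].
  j=4: rhs fails.
  j=5: rhs fails.
  j=6: rhs fails.
  j=7: rhs holds; lhs holds on [4,6]. k = 3.

3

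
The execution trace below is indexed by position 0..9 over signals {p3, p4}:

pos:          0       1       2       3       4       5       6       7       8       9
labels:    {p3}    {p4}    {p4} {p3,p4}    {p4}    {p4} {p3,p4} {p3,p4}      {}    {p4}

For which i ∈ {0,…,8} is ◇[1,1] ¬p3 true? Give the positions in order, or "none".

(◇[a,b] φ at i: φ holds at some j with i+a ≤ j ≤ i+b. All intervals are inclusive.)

Evaluate at each i in [0,8]:
  i=0: ✓ (witness j=1)
  i=1: ✓ (witness j=2)
  i=2: ✗ (none in [3,3])
  i=3: ✓ (witness j=4)
  i=4: ✓ (witness j=5)
  i=5: ✗ (none in [6,6])
  i=6: ✗ (none in [7,7])
  i=7: ✓ (witness j=8)
  i=8: ✓ (witness j=9)

0, 1, 3, 4, 7, 8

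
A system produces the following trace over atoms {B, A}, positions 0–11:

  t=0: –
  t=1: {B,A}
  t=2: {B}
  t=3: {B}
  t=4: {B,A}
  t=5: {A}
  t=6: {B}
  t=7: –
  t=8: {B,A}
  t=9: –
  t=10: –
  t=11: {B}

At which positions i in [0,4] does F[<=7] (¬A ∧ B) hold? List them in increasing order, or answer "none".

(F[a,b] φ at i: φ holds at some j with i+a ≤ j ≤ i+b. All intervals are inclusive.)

0, 1, 2, 3, 4

Evaluate at each i in [0,4]:
  i=0: ✓ (witness j=2)
  i=1: ✓ (witness j=2)
  i=2: ✓ (witness j=2)
  i=3: ✓ (witness j=3)
  i=4: ✓ (witness j=6)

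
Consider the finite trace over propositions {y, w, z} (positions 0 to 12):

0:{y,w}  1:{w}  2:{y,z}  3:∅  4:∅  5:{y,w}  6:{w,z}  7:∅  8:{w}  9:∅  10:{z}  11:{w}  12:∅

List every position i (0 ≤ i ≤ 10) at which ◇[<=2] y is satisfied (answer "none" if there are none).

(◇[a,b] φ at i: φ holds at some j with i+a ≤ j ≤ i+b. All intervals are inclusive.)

Evaluate at each i in [0,10]:
  i=0: ✓ (witness j=0)
  i=1: ✓ (witness j=2)
  i=2: ✓ (witness j=2)
  i=3: ✓ (witness j=5)
  i=4: ✓ (witness j=5)
  i=5: ✓ (witness j=5)
  i=6: ✗ (none in [6,8])
  i=7: ✗ (none in [7,9])
  i=8: ✗ (none in [8,10])
  i=9: ✗ (none in [9,11])
  i=10: ✗ (none in [10,12])

0, 1, 2, 3, 4, 5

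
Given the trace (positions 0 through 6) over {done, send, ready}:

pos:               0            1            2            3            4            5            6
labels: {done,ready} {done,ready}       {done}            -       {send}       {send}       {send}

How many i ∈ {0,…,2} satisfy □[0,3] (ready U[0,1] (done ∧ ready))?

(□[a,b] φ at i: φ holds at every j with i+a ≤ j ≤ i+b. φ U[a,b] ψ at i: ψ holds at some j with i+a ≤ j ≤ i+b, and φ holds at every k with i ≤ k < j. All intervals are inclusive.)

0

Evaluate at each i in [0,2]:
  i=0: ✗ (fails at j=2)
  i=1: ✗ (fails at j=2)
  i=2: ✗ (fails at j=2)
Positions where it holds: {} → 0.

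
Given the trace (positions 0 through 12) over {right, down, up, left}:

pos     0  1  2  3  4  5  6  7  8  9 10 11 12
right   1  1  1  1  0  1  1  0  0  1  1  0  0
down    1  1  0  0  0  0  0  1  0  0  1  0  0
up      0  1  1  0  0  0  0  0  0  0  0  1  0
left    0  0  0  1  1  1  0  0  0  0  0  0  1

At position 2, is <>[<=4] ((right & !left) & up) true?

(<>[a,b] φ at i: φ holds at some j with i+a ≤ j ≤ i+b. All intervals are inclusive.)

Check ((right & !left) & up) at each j in [2,6]:
  j=2: true
  j=3: false
  j=4: false
  j=5: false
  j=6: false
Found at j=2 → formula holds.

Yes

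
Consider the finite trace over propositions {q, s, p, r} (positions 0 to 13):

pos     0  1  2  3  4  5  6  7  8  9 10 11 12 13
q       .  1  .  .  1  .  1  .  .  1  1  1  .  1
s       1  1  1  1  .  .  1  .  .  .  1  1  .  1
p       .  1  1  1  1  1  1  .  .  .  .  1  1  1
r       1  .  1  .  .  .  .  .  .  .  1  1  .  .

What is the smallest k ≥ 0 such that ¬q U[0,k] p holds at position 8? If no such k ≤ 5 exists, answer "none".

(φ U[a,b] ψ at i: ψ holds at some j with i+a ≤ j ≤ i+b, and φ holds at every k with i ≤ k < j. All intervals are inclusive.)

Need earliest j ≥ 8 with p, and ¬q at every k in [8,j-1].
  j=8: rhs fails.
  j=9: rhs fails.
  j=10: rhs fails.
  j=11: rhs holds but lhs fails at k=9.
  j=12: rhs holds but lhs fails at k=9.
  j=13: rhs holds but lhs fails at k=9.
No witness within the range → none.

none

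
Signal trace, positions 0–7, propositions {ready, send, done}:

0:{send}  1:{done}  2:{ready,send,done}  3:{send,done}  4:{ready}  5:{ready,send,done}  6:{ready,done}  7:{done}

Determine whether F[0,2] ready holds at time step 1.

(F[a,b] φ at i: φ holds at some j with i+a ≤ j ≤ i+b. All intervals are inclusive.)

Check ready at each j in [1,3]:
  j=1: false
  j=2: true
  j=3: false
Found at j=2 → formula holds.

Holds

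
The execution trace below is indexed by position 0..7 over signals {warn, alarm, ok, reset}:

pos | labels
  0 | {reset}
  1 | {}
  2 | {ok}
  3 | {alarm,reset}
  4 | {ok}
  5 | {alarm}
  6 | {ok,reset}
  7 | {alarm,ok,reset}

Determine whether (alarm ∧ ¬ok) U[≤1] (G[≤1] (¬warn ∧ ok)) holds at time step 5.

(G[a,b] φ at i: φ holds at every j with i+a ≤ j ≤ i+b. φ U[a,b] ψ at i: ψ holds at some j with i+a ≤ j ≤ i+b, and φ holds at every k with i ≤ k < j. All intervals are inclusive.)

True

Need some j in [5,6] with G[≤1] (¬warn ∧ ok), and (alarm ∧ ¬ok) at every k in [5,j-1].
  j=5: G[≤1] (¬warn ∧ ok) — fails at 5.
  j=6: G[≤1] (¬warn ∧ ok) holds; (alarm ∧ ¬ok) holds at every k in [5,5] → satisfied.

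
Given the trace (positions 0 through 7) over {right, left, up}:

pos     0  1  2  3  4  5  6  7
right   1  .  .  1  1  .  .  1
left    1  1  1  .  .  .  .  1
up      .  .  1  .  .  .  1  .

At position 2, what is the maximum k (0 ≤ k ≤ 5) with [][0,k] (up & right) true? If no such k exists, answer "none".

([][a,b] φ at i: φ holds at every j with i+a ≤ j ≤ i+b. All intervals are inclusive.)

(up & right) must hold from j=2 onward; find where it first fails.
  j=2: fails → no k works.

none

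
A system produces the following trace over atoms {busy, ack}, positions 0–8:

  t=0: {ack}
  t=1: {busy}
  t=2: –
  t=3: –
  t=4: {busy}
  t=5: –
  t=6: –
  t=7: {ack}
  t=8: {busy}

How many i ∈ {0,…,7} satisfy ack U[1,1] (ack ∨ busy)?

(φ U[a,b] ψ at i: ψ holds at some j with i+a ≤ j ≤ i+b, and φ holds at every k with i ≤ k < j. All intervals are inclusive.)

2

Evaluate at each i in [0,7]:
  i=0: ✓ (rhs at j=1; lhs holds on [0,0])
  i=1: ✗ (no rhs in [2,2])
  i=2: ✗ (no rhs in [3,3])
  i=3: ✗ (lhs fails at k=3 before rhs at j=4)
  i=4: ✗ (no rhs in [5,5])
  i=5: ✗ (no rhs in [6,6])
  i=6: ✗ (lhs fails at k=6 before rhs at j=7)
  i=7: ✓ (rhs at j=8; lhs holds on [7,7])
Positions where it holds: {0, 7} → 2.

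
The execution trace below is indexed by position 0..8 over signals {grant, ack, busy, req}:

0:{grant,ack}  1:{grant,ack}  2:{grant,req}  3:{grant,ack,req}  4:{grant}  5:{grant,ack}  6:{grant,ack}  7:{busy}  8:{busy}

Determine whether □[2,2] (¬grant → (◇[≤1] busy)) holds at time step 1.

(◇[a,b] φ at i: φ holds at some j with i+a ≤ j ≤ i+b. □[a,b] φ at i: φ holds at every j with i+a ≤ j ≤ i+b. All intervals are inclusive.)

True

Check (¬grant → (◇[≤1] busy)) at every j in [3,3]:
  j=3: antecedent false → ✓
All positions satisfy it → formula holds.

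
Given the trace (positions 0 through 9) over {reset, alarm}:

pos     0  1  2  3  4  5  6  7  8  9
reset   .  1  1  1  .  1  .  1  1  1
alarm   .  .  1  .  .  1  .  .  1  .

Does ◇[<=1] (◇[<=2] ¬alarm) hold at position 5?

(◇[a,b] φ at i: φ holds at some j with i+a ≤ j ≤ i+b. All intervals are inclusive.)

Yes

Check ◇[<=2] ¬alarm at each j in [5,6]:
  j=5: holds (witness at 6)
  j=6: holds (witness at 6)
Found at j=5 → formula holds.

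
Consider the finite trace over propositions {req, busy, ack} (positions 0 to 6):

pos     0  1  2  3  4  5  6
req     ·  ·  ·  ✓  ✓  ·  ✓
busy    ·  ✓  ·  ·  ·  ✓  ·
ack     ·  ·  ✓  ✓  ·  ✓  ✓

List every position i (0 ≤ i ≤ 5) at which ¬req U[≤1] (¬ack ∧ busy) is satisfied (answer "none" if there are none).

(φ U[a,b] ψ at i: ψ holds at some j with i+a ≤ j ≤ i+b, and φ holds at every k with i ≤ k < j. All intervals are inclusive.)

Evaluate at each i in [0,5]:
  i=0: ✓ (rhs at j=1; lhs holds on [0,0])
  i=1: ✓ (rhs at j=1)
  i=2: ✗ (no rhs in [2,3])
  i=3: ✗ (no rhs in [3,4])
  i=4: ✗ (no rhs in [4,5])
  i=5: ✗ (no rhs in [5,6])

0, 1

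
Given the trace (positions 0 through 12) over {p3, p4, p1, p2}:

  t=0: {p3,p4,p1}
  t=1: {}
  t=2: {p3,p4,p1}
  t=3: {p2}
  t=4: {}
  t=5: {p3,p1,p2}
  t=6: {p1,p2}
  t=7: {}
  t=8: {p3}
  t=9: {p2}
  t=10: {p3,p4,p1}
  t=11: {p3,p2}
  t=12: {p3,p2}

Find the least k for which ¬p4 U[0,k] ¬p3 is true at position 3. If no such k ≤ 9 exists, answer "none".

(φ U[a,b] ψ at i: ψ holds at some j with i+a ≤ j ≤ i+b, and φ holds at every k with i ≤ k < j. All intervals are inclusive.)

Need earliest j ≥ 3 with ¬p3, and ¬p4 at every k in [3,j-1].
  j=3: rhs holds (empty prefix). k = 0.

0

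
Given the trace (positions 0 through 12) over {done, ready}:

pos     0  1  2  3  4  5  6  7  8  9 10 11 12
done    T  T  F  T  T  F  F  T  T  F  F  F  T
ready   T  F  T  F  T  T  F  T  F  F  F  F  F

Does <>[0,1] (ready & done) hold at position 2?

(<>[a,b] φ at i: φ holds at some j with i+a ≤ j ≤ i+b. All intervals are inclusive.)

Does not hold

Check (ready & done) at each j in [2,3]:
  j=2: false
  j=3: false
No position in the window satisfies it → formula fails.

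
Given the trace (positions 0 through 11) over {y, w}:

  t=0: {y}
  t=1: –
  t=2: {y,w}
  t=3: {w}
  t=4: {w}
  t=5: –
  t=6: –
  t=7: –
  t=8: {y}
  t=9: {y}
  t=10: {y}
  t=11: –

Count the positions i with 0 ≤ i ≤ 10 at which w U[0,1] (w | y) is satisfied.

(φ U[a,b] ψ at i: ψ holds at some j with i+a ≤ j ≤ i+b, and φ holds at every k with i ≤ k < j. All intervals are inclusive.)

7

Evaluate at each i in [0,10]:
  i=0: ✓ (rhs at j=0)
  i=1: ✗ (lhs fails at k=1 before rhs at j=2)
  i=2: ✓ (rhs at j=2)
  i=3: ✓ (rhs at j=3)
  i=4: ✓ (rhs at j=4)
  i=5: ✗ (no rhs in [5,6])
  i=6: ✗ (no rhs in [6,7])
  i=7: ✗ (lhs fails at k=7 before rhs at j=8)
  i=8: ✓ (rhs at j=8)
  i=9: ✓ (rhs at j=9)
  i=10: ✓ (rhs at j=10)
Positions where it holds: {0, 2, 3, 4, 8, 9, 10} → 7.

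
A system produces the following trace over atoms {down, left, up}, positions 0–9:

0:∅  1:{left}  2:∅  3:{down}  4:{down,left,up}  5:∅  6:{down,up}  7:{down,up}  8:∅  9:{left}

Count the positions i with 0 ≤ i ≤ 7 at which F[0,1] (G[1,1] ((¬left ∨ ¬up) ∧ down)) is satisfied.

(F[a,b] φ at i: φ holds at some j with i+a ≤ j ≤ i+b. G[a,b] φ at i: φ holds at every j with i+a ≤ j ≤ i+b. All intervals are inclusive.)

Evaluate at each i in [0,7]:
  i=0: ✗ (none in [0,1])
  i=1: ✓ (witness j=2)
  i=2: ✓ (witness j=2)
  i=3: ✗ (none in [3,4])
  i=4: ✓ (witness j=5)
  i=5: ✓ (witness j=5)
  i=6: ✓ (witness j=6)
  i=7: ✗ (none in [7,8])
Positions where it holds: {1, 2, 4, 5, 6} → 5.

5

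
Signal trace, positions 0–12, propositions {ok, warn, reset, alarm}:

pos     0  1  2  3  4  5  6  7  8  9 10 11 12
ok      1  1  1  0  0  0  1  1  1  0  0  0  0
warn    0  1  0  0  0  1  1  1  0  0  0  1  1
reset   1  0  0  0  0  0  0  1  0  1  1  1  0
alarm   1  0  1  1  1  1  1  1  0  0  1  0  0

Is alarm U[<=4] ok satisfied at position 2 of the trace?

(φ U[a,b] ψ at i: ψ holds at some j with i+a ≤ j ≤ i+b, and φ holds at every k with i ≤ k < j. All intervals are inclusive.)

Holds

Need some j in [2,6] with ok, and alarm at every k in [2,j-1].
  j=2: ok holds; no prefix to check → satisfied.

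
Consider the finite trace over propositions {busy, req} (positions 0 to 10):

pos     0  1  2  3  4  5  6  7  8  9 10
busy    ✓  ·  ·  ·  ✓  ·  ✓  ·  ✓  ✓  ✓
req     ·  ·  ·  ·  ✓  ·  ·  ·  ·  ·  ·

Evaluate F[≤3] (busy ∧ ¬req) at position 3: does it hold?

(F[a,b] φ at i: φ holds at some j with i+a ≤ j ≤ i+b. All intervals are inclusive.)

Check (busy ∧ ¬req) at each j in [3,6]:
  j=3: false
  j=4: false
  j=5: false
  j=6: true
Found at j=6 → formula holds.

True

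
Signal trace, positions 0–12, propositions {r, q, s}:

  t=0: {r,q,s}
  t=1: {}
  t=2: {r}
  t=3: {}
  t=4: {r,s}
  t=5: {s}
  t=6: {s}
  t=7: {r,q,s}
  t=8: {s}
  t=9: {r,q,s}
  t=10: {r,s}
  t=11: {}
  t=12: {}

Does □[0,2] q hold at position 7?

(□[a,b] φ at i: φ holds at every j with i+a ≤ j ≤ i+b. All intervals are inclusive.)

Check q at every j in [7,9]:
  j=7: true
  j=8: false
  j=9: true
Fails at j=8 → formula fails.

False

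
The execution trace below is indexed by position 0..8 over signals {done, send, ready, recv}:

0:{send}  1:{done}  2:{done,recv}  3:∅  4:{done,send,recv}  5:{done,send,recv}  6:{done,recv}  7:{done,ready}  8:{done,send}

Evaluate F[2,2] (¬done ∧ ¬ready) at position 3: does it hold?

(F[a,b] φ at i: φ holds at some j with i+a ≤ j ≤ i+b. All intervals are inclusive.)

No

Check (¬done ∧ ¬ready) at each j in [5,5]:
  j=5: false
No position in the window satisfies it → formula fails.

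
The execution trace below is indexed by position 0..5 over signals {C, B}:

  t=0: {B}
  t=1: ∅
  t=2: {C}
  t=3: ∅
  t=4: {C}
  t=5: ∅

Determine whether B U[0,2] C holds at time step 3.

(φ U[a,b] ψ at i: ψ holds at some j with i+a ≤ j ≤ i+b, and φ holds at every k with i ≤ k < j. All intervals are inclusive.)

Need some j in [3,5] with C, and B at every k in [3,j-1].
  j=3: C false.
  j=4: C holds, but B fails at k=3 → not this j.
  j=5: C false.
No j in the window works → until fails.

False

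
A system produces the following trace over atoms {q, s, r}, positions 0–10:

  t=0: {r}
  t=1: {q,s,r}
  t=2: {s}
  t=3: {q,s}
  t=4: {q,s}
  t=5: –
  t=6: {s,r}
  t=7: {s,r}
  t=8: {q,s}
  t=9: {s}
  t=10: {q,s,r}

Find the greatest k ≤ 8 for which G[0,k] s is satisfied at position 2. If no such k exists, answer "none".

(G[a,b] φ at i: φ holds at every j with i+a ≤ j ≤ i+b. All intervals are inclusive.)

2

s must hold from j=2 onward; find where it first fails.
  j=2: holds
  j=3: holds
  j=4: holds
  j=5: fails
Holds on [2,4], so largest k = 2.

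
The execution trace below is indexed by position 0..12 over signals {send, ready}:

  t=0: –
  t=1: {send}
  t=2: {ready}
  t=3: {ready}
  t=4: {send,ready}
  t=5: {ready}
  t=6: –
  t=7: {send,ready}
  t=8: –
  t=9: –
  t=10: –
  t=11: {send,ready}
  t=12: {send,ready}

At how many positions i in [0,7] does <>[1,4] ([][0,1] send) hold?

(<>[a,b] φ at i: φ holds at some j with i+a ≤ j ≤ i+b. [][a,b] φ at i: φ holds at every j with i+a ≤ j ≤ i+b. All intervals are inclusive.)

Evaluate at each i in [0,7]:
  i=0: ✗ (none in [1,4])
  i=1: ✗ (none in [2,5])
  i=2: ✗ (none in [3,6])
  i=3: ✗ (none in [4,7])
  i=4: ✗ (none in [5,8])
  i=5: ✗ (none in [6,9])
  i=6: ✗ (none in [7,10])
  i=7: ✓ (witness j=11)
Positions where it holds: {7} → 1.

1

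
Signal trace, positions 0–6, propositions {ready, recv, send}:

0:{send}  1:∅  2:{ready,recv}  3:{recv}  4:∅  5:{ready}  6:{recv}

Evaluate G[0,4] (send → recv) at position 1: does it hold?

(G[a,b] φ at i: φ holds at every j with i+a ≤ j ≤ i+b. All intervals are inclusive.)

Yes

Check (send → recv) at every j in [1,5]:
  j=1: antecedent false → ✓
  j=2: antecedent false → ✓
  j=3: antecedent false → ✓
  j=4: antecedent false → ✓
  j=5: antecedent false → ✓
All positions satisfy it → formula holds.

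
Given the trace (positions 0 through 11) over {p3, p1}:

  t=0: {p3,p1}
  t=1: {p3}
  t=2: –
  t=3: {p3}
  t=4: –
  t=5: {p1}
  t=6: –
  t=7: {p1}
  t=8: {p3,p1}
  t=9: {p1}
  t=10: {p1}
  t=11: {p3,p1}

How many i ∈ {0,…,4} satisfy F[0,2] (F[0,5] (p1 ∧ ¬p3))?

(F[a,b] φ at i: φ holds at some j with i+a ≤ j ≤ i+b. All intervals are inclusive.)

Evaluate at each i in [0,4]:
  i=0: ✓ (witness j=0)
  i=1: ✓ (witness j=1)
  i=2: ✓ (witness j=2)
  i=3: ✓ (witness j=3)
  i=4: ✓ (witness j=4)
Positions where it holds: {0, 1, 2, 3, 4} → 5.

5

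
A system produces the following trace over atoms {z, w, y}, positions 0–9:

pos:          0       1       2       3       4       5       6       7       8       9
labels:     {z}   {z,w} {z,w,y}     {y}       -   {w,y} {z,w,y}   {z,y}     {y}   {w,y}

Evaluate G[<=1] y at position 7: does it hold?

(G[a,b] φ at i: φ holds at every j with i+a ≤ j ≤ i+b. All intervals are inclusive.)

Check y at every j in [7,8]:
  j=7: true
  j=8: true
All positions satisfy it → formula holds.

Yes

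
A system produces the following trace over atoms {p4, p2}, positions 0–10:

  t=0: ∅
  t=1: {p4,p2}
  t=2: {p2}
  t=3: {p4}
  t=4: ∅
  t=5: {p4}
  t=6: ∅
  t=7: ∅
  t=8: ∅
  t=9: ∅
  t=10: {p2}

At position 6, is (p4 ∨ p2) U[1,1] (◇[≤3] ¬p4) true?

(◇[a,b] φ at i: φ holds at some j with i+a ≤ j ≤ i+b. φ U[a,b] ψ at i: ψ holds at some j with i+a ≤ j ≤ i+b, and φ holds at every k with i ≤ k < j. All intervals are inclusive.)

Does not hold

Need some j in [7,7] with ◇[≤3] ¬p4, and (p4 ∨ p2) at every k in [6,j-1].
  j=7: ◇[≤3] ¬p4 holds, but (p4 ∨ p2) fails at k=6 → not this j.
No j in the window works → until fails.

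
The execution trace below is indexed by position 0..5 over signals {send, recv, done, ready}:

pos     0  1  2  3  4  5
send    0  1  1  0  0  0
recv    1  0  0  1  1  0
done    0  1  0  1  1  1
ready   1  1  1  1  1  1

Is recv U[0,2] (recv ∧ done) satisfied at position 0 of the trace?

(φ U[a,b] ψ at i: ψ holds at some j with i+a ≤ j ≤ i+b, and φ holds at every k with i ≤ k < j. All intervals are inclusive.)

Need some j in [0,2] with (recv ∧ done), and recv at every k in [0,j-1].
  j=0: (recv ∧ done) false.
  j=1: (recv ∧ done) false.
  j=2: (recv ∧ done) false.
No j in the window works → until fails.

No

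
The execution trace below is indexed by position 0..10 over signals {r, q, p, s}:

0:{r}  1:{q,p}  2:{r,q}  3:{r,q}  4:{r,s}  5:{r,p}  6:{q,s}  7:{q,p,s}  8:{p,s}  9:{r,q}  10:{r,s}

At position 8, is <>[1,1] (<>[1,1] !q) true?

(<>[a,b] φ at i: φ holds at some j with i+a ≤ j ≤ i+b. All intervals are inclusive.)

Check <>[1,1] !q at each j in [9,9]:
  j=9: holds (witness at 10)
Found at j=9 → formula holds.

True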